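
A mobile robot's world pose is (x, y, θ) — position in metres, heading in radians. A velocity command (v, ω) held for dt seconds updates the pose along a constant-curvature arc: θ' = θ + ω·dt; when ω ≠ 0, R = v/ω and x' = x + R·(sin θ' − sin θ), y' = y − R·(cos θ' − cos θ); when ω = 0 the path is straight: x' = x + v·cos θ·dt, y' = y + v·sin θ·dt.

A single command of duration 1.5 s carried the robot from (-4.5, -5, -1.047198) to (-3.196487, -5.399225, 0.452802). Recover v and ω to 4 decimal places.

v = 1.0000, ω = 1.0000

Δθ = 0.452802 − -1.047198 = 1.500000
ω = Δθ/dt = 1.500000/1.5 = 1.0000
R = Δx/(sin θ' − sin θ) = 1.0000
v = R·ω = 1.0000·1.0000 = 1.0000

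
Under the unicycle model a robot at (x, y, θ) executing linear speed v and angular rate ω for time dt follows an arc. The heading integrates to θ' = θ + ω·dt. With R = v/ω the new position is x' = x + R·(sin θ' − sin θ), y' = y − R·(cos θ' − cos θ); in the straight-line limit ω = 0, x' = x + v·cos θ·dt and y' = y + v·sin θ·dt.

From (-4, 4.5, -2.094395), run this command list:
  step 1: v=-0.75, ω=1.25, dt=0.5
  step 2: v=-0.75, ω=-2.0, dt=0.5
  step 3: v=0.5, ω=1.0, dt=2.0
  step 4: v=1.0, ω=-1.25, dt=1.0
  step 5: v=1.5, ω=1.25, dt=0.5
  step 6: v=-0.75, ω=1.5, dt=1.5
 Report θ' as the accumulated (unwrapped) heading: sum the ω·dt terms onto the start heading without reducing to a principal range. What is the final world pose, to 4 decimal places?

(-4.0501, 2.7675, 1.1556)

step 1: θ'=-1.4694 (R=-0.6000) → pose (-3.9227, 4.8607, -1.4694)
step 2: θ'=-2.4694 (R=0.3750) → pose (-3.7831, 5.1921, -2.4694)
step 3: θ'=-0.4694 (R=0.5000) → pose (-3.6980, 4.3550, -0.4694)
step 4: θ'=-1.7194 (R=-0.8000) → pose (-3.2687, 3.5231, -1.7194)
step 5: θ'=-1.0944 (R=1.2000) → pose (-3.1483, 2.7951, -1.0944)
step 6: θ'=1.1556 (R=-0.5000) → pose (-4.0501, 2.7675, 1.1556)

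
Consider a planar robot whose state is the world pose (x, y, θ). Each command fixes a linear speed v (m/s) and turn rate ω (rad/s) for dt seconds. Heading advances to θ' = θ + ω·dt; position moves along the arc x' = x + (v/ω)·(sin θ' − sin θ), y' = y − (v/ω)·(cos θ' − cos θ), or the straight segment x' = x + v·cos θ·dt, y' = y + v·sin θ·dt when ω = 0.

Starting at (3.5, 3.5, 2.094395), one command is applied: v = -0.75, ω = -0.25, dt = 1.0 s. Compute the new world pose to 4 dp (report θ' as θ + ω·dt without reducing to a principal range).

θ' = 2.0944 + -0.25·1.0 = 1.8444
R = v/ω = -0.75/-0.25 = 3.0000
x' = 3.5 + 3.0000·(sin 1.8444 − sin 2.0944) = 3.7903
y' = 3.5 − 3.0000·(cos 1.8444 − cos 2.0944) = 2.8106

(3.7903, 2.8106, 1.8444)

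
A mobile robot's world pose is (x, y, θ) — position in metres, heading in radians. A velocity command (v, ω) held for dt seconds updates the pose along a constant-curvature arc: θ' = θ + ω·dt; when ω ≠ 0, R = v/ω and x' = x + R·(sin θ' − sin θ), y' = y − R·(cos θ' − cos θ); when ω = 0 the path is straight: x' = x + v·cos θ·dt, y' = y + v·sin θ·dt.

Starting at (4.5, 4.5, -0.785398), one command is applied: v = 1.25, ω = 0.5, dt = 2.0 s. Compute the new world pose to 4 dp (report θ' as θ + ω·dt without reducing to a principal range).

(6.8002, 3.8251, 0.2146)

θ' = -0.7854 + 0.5·2.0 = 0.2146
R = v/ω = 1.25/0.5 = 2.5000
x' = 4.5 + 2.5000·(sin 0.2146 − sin -0.7854) = 6.8002
y' = 4.5 − 2.5000·(cos 0.2146 − cos -0.7854) = 3.8251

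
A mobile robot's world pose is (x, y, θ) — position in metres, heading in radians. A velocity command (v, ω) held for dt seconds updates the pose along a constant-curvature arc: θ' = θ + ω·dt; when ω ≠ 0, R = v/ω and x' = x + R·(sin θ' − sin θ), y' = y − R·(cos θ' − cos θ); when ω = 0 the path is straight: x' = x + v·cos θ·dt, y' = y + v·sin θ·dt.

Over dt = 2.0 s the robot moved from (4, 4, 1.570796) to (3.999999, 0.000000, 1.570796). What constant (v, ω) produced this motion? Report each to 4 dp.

v = -2.0000, ω = 0.0000

Δθ = 1.570796 − 1.570796 = 0.000000
ω = Δθ/dt = 0.000000/2.0 = 0.0000
ω = 0 → v = (Δx·cos θ + Δy·sin θ)/dt = -2.0000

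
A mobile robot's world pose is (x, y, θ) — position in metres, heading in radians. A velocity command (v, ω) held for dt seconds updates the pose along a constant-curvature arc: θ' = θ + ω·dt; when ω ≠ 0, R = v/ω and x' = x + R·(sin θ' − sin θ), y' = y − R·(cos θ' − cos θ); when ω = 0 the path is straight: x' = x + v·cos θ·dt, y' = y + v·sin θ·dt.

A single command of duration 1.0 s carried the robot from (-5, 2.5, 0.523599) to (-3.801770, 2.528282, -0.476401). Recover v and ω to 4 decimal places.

Δθ = -0.476401 − 0.523599 = -1.000000
ω = Δθ/dt = -1.000000/1.0 = -1.0000
R = Δx/(sin θ' − sin θ) = -1.2500
v = R·ω = -1.2500·-1.0000 = 1.2500

v = 1.2500, ω = -1.0000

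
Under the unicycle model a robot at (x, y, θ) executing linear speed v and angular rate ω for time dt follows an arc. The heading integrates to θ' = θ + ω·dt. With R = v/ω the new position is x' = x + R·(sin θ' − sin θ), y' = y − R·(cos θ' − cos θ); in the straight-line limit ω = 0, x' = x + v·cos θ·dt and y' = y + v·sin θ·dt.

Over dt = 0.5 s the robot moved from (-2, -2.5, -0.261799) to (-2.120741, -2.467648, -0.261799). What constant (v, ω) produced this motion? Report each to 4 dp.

Δθ = -0.261799 − -0.261799 = 0.000000
ω = Δθ/dt = 0.000000/0.5 = 0.0000
ω = 0 → v = (Δx·cos θ + Δy·sin θ)/dt = -0.2500

v = -0.2500, ω = 0.0000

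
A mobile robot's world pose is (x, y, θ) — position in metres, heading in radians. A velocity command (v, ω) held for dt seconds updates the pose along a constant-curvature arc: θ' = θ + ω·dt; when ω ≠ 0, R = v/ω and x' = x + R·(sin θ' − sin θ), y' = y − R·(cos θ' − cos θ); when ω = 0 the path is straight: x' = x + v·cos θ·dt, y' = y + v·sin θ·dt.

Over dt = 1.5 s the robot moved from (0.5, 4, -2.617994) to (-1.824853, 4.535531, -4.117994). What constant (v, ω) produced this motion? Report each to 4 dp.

Δθ = -4.117994 − -2.617994 = -1.500000
ω = Δθ/dt = -1.500000/1.5 = -1.0000
R = Δx/(sin θ' − sin θ) = -1.7500
v = R·ω = -1.7500·-1.0000 = 1.7500

v = 1.7500, ω = -1.0000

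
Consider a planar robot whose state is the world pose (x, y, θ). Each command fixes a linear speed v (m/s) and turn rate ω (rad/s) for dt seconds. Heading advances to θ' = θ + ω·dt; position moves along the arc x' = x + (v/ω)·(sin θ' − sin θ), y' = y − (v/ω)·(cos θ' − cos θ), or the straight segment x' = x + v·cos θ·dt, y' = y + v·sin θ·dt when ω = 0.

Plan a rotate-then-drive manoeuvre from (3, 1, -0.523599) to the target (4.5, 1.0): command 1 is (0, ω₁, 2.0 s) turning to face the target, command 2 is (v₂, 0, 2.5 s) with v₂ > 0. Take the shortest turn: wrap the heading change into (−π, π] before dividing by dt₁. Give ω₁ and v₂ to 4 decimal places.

heading to target = atan2(1−1, 4.5−3) = 0.0000
Δθ = wrap(0.0000 − -0.5236) = 0.5236; ω₁ = Δθ/dt₁ = 0.2618
distance = √((4.5−3)² + (1−1)²) = 1.5000; v₂ = distance/dt₂ = 0.6000

ω₁ = 0.2618, v₂ = 0.6000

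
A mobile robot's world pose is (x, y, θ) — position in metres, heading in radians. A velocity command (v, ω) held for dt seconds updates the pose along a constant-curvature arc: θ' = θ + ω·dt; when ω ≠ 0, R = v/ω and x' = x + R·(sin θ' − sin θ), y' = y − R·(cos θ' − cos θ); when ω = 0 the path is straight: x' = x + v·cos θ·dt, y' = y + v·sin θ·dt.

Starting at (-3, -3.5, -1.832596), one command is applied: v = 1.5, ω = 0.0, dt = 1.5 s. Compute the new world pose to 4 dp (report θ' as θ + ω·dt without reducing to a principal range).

θ' = -1.8326 + 0.0·1.5 = -1.8326
ω = 0 → straight: x' = -3 + 1.5·cos(-1.8326)·1.5 = -3.5823
y' = -3.5 + 1.5·sin(-1.8326)·1.5 = -5.6733

(-3.5823, -5.6733, -1.8326)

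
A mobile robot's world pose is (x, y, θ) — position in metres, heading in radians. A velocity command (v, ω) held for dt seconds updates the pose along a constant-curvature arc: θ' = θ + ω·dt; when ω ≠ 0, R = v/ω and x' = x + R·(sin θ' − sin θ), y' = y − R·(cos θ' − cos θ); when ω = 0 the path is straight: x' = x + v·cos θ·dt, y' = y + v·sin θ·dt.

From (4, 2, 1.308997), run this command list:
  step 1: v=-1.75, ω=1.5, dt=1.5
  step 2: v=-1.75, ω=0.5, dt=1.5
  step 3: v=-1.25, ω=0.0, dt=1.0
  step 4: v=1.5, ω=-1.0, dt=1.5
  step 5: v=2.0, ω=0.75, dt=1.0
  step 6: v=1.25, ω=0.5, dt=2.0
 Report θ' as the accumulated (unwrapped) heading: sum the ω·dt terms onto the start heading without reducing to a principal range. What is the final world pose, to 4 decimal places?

(2.6125, 0.7916, 4.5590)

step 1: θ'=3.5590 (R=-1.1667) → pose (5.5999, 0.6315, 3.5590)
step 2: θ'=4.3090 (R=-3.5000) → pose (7.4001, 2.4572, 4.3090)
step 3: θ'=4.3090 (straight) → pose (7.8908, 3.6068, 4.3090)
step 4: θ'=2.8090 (R=-1.5000) → pose (6.0214, 2.7778, 2.8090)
step 5: θ'=3.5590 (R=2.6667) → pose (4.0697, 2.6950, 3.5590)
step 6: θ'=4.5590 (R=2.5000) → pose (2.6125, 0.7916, 4.5590)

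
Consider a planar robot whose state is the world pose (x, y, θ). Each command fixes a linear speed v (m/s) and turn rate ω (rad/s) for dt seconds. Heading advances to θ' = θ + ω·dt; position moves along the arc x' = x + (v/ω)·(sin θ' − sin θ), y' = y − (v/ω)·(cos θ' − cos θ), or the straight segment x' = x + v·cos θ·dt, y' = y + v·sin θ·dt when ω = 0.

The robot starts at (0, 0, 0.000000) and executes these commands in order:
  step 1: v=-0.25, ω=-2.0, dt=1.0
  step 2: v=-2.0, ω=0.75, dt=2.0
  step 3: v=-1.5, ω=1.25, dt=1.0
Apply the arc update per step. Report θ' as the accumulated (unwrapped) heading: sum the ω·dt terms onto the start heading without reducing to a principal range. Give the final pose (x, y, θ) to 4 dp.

step 1: θ'=-2.0000 (R=0.1250) → pose (-0.1137, 0.1770, -2.0000)
step 2: θ'=-0.5000 (R=-2.6667) → pose (-1.2600, 3.6270, -0.5000)
step 3: θ'=0.7500 (R=-1.2000) → pose (-2.6533, 3.4519, 0.7500)

(-2.6533, 3.4519, 0.7500)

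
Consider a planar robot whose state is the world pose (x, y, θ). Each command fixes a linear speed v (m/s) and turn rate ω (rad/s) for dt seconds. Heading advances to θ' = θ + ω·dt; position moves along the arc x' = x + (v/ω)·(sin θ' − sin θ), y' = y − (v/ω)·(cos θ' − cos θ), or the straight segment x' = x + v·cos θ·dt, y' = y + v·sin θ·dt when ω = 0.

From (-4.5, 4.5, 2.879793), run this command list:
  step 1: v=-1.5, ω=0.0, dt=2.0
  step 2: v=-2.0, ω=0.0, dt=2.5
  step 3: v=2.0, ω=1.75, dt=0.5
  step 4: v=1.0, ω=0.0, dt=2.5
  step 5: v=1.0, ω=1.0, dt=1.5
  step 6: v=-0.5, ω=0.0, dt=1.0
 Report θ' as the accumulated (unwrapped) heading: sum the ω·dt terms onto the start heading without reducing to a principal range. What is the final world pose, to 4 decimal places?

step 1: θ'=2.8798 (straight) → pose (-1.6022, 3.7235, 2.8798)
step 2: θ'=2.8798 (straight) → pose (3.2274, 2.4294, 2.8798)
step 3: θ'=3.7548 (R=1.1429) → pose (2.2739, 2.2602, 3.7548)
step 4: θ'=3.7548 (straight) → pose (0.2294, 0.8215, 3.7548)
step 5: θ'=5.2548 (R=1.0000) → pose (-0.0516, -0.5126, 5.2548)
step 6: θ'=5.2548 (straight) → pose (-0.3097, -0.0843, 5.2548)

(-0.3097, -0.0843, 5.2548)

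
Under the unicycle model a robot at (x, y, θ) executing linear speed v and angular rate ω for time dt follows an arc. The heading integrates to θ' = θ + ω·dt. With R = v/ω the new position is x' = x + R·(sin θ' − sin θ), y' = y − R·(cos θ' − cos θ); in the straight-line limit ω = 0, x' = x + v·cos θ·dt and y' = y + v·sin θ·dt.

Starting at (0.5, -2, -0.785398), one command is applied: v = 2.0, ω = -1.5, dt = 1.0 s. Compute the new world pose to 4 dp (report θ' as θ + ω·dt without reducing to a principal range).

θ' = -0.7854 + -1.5·1.0 = -2.2854
R = v/ω = 2.0/-1.5 = -1.3333
x' = 0.5 + -1.3333·(sin -2.2854 − sin -0.7854) = 0.5643
y' = -2 − -1.3333·(cos -2.2854 − cos -0.7854) = -3.8166

(0.5643, -3.8166, -2.2854)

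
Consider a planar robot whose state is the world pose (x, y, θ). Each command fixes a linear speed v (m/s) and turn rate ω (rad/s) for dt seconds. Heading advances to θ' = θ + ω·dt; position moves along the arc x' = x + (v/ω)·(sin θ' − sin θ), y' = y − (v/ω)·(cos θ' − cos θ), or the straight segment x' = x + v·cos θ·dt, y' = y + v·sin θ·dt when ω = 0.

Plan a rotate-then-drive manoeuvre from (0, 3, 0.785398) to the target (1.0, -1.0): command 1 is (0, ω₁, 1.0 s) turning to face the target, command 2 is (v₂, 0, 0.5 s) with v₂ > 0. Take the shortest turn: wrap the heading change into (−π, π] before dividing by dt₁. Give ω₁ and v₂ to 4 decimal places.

heading to target = atan2(-1−3, 1−0) = -1.3258
Δθ = wrap(-1.3258 − 0.7854) = -2.1112; ω₁ = Δθ/dt₁ = -2.1112
distance = √((1−0)² + (-1−3)²) = 4.1231; v₂ = distance/dt₂ = 8.2462

ω₁ = -2.1112, v₂ = 8.2462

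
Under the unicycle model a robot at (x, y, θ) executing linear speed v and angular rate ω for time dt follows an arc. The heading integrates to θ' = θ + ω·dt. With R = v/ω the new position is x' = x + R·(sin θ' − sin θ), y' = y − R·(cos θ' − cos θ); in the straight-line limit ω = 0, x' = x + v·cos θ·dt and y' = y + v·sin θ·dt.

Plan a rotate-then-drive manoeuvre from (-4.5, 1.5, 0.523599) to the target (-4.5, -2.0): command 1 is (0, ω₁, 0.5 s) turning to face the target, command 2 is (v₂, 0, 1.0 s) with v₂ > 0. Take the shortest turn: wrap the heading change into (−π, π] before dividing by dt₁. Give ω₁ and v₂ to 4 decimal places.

ω₁ = -4.1888, v₂ = 3.5000

heading to target = atan2(-2−1.5, -4.5−-4.5) = -1.5708
Δθ = wrap(-1.5708 − 0.5236) = -2.0944; ω₁ = Δθ/dt₁ = -4.1888
distance = √((-4.5−-4.5)² + (-2−1.5)²) = 3.5000; v₂ = distance/dt₂ = 3.5000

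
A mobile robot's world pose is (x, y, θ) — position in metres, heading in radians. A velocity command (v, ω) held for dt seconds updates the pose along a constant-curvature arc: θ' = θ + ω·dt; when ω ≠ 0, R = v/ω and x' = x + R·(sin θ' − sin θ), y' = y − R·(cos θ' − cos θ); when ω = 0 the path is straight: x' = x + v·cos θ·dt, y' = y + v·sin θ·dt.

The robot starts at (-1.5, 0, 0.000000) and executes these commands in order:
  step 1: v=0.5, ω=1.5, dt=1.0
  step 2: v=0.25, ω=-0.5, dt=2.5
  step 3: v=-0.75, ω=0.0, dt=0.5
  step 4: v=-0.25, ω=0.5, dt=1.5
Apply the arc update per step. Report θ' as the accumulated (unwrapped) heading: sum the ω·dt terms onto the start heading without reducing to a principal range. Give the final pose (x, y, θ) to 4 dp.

(-1.4528, 0.4518, 1.0000)

step 1: θ'=1.5000 (R=0.3333) → pose (-1.1675, 0.3098, 1.5000)
step 2: θ'=0.2500 (R=-0.5000) → pose (-0.7925, 0.7588, 0.2500)
step 3: θ'=0.2500 (straight) → pose (-1.1558, 0.6661, 0.2500)
step 4: θ'=1.0000 (R=-0.5000) → pose (-1.4528, 0.4518, 1.0000)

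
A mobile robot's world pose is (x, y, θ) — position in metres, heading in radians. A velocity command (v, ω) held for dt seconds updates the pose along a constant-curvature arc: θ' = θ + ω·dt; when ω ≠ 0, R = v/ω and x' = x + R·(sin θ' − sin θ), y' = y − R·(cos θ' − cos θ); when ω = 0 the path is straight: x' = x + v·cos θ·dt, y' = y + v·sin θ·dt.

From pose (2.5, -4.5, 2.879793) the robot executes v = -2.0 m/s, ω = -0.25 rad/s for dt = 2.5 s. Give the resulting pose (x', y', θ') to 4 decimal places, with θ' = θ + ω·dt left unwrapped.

(6.6299, -7.1722, 2.2548)

θ' = 2.8798 + -0.25·2.5 = 2.2548
R = v/ω = -2.0/-0.25 = 8.0000
x' = 2.5 + 8.0000·(sin 2.2548 − sin 2.8798) = 6.6299
y' = -4.5 − 8.0000·(cos 2.2548 − cos 2.8798) = -7.1722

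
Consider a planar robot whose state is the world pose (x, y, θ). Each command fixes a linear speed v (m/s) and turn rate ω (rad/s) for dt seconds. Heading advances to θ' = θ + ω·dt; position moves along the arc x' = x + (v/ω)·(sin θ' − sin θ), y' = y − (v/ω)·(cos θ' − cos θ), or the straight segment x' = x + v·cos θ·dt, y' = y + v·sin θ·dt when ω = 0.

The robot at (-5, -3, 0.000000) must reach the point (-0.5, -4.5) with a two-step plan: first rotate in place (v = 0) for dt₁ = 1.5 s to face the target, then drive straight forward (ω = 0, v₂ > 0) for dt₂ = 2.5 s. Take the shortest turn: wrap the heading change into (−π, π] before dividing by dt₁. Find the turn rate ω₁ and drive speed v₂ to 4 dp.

heading to target = atan2(-4.5−-3, -0.5−-5) = -0.3218
Δθ = wrap(-0.3218 − 0.0000) = -0.3218; ω₁ = Δθ/dt₁ = -0.2145
distance = √((-0.5−-5)² + (-4.5−-3)²) = 4.7434; v₂ = distance/dt₂ = 1.8974

ω₁ = -0.2145, v₂ = 1.8974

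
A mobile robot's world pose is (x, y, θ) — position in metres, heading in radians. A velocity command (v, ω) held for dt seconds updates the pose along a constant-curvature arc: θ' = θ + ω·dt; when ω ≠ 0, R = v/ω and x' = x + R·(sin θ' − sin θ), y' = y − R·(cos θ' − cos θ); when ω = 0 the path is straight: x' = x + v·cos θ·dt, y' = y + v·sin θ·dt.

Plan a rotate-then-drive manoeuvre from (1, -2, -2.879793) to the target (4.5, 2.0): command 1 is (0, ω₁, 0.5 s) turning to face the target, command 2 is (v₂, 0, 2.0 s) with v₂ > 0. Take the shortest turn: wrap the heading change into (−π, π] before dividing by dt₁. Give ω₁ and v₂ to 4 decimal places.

ω₁ = -5.1029, v₂ = 2.6575

heading to target = atan2(2−-2, 4.5−1) = 0.8520
Δθ = wrap(0.8520 − -2.8798) = -2.5514; ω₁ = Δθ/dt₁ = -5.1029
distance = √((4.5−1)² + (2−-2)²) = 5.3151; v₂ = distance/dt₂ = 2.6575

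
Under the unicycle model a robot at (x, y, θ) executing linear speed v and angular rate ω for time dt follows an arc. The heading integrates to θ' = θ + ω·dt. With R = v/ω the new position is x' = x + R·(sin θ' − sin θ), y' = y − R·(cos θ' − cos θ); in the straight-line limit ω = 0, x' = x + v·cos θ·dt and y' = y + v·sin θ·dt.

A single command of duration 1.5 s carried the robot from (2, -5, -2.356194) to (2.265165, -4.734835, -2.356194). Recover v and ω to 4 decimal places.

v = -0.2500, ω = 0.0000

Δθ = -2.356194 − -2.356194 = 0.000000
ω = Δθ/dt = 0.000000/1.5 = 0.0000
ω = 0 → v = (Δx·cos θ + Δy·sin θ)/dt = -0.2500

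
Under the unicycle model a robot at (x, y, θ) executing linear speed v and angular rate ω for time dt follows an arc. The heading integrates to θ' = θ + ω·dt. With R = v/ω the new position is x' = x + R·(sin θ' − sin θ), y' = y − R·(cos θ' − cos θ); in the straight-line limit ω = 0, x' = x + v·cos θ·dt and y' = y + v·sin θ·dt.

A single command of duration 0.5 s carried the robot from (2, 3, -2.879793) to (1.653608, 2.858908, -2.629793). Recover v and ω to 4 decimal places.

v = 0.7500, ω = 0.5000

Δθ = -2.629793 − -2.879793 = 0.250000
ω = Δθ/dt = 0.250000/0.5 = 0.5000
R = Δx/(sin θ' − sin θ) = 1.5000
v = R·ω = 1.5000·0.5000 = 0.7500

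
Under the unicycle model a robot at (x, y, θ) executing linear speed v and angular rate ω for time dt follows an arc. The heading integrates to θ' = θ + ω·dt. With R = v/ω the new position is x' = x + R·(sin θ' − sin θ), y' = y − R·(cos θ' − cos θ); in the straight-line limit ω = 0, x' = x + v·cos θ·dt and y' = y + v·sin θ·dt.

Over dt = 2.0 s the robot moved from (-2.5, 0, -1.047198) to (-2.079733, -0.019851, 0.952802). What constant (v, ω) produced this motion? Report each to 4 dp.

v = 0.2500, ω = 1.0000

Δθ = 0.952802 − -1.047198 = 2.000000
ω = Δθ/dt = 2.000000/2.0 = 1.0000
R = Δx/(sin θ' − sin θ) = 0.2500
v = R·ω = 0.2500·1.0000 = 0.2500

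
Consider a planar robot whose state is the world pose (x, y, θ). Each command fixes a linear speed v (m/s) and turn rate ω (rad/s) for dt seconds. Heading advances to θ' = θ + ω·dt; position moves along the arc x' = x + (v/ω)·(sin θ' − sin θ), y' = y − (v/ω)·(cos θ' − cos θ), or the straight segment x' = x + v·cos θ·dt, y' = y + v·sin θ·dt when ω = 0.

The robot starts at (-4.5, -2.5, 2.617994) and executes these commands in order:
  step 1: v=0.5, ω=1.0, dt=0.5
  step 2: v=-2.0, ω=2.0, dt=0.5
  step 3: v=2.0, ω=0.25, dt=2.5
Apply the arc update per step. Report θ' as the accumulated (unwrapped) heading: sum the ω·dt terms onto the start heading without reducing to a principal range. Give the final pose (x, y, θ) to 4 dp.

(-5.2545, -6.7183, 4.7430)

step 1: θ'=3.1180 (R=0.5000) → pose (-4.7382, -2.4332, 3.1180)
step 2: θ'=4.1180 (R=-1.0000) → pose (-3.8861, -1.9934, 4.1180)
step 3: θ'=4.7430 (R=8.0000) → pose (-5.2545, -6.7183, 4.7430)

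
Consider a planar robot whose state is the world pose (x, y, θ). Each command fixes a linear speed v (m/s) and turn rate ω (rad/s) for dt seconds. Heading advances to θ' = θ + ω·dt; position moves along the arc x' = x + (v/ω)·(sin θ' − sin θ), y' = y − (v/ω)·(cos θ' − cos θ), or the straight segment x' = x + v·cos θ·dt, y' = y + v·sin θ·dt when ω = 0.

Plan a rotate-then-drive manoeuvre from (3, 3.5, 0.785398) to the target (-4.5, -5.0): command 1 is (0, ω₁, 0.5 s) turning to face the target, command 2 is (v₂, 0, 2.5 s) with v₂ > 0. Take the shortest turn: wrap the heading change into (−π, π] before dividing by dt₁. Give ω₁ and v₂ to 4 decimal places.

ω₁ = -6.1583, v₂ = 4.5343

heading to target = atan2(-5−3.5, -4.5−3) = -2.2938
Δθ = wrap(-2.2938 − 0.7854) = -3.0792; ω₁ = Δθ/dt₁ = -6.1583
distance = √((-4.5−3)² + (-5−3.5)²) = 11.3358; v₂ = distance/dt₂ = 4.5343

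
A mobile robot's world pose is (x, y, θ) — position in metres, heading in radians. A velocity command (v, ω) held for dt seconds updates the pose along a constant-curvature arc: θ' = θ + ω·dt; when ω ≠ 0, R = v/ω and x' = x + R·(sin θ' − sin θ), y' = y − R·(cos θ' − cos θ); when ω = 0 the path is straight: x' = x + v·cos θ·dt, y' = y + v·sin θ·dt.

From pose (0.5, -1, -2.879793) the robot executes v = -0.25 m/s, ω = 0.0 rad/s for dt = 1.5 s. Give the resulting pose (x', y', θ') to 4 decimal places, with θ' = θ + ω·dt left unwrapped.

θ' = -2.8798 + 0.0·1.5 = -2.8798
ω = 0 → straight: x' = 0.5 + -0.25·cos(-2.8798)·1.5 = 0.8622
y' = -1 + -0.25·sin(-2.8798)·1.5 = -0.9029

(0.8622, -0.9029, -2.8798)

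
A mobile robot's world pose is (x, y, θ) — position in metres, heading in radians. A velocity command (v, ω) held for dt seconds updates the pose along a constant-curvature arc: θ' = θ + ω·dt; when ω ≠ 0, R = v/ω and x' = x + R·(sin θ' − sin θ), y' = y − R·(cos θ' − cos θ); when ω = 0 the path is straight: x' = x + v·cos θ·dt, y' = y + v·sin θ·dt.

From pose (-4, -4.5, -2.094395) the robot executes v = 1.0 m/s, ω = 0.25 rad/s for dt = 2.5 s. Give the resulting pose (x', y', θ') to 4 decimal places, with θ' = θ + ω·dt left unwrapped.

(-4.5154, -6.9049, -1.4694)

θ' = -2.0944 + 0.25·2.5 = -1.4694
R = v/ω = 1.0/0.25 = 4.0000
x' = -4 + 4.0000·(sin -1.4694 − sin -2.0944) = -4.5154
y' = -4.5 − 4.0000·(cos -1.4694 − cos -2.0944) = -6.9049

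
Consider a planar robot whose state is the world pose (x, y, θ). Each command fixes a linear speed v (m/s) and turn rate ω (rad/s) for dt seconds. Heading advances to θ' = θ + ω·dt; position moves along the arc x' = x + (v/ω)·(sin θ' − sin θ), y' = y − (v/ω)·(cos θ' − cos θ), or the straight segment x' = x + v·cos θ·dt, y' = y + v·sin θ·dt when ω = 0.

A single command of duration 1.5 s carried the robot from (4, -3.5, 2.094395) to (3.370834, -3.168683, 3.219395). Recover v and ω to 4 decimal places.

Δθ = 3.219395 − 2.094395 = 1.125000
ω = Δθ/dt = 1.125000/1.5 = 0.7500
R = Δx/(sin θ' − sin θ) = 0.6667
v = R·ω = 0.6667·0.7500 = 0.5000

v = 0.5000, ω = 0.7500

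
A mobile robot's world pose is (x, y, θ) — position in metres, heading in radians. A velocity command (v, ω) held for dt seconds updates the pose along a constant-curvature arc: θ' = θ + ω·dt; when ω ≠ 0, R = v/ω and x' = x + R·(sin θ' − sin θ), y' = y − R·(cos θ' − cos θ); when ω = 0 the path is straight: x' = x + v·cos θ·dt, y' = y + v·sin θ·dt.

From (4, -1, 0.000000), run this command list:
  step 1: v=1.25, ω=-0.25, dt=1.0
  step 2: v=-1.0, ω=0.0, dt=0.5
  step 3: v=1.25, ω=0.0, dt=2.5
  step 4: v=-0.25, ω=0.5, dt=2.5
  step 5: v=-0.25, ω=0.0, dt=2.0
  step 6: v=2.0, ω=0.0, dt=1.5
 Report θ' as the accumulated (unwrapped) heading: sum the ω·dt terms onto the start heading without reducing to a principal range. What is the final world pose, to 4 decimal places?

step 1: θ'=-0.2500 (R=-5.0000) → pose (5.2370, -1.1554, -0.2500)
step 2: θ'=-0.2500 (straight) → pose (4.7526, -1.0317, -0.2500)
step 3: θ'=-0.2500 (straight) → pose (7.7804, -1.8049, -0.2500)
step 4: θ'=1.0000 (R=-0.5000) → pose (7.2360, -2.0192, 1.0000)
step 5: θ'=1.0000 (straight) → pose (6.9658, -2.4399, 1.0000)
step 6: θ'=1.0000 (straight) → pose (8.5867, 0.0845, 1.0000)

(8.5867, 0.0845, 1.0000)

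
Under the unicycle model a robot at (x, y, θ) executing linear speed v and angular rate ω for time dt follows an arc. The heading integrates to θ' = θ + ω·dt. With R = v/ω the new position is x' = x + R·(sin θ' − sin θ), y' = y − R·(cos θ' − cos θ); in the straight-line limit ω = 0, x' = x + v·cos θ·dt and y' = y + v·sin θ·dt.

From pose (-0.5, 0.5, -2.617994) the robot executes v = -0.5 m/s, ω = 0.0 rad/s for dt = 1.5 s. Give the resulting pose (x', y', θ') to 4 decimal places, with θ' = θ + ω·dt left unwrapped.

(0.1495, 0.8750, -2.6180)

θ' = -2.6180 + 0.0·1.5 = -2.6180
ω = 0 → straight: x' = -0.5 + -0.5·cos(-2.6180)·1.5 = 0.1495
y' = 0.5 + -0.5·sin(-2.6180)·1.5 = 0.8750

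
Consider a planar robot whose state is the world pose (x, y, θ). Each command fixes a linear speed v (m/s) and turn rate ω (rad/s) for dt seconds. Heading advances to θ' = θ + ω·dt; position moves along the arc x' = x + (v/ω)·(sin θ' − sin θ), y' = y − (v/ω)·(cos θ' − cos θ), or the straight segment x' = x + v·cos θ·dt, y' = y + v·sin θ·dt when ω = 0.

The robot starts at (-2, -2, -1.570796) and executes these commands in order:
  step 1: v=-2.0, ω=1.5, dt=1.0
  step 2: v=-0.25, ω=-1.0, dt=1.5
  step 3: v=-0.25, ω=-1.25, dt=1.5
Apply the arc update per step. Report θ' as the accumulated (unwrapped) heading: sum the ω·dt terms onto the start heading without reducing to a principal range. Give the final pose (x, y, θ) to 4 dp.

step 1: θ'=-0.0708 (R=-1.3333) → pose (-3.2390, -0.6700, -0.0708)
step 2: θ'=-1.5708 (R=0.2500) → pose (-3.4713, -0.4206, -1.5708)
step 3: θ'=-3.4458 (R=0.2000) → pose (-3.2114, -0.2298, -3.4458)

(-3.2114, -0.2298, -3.4458)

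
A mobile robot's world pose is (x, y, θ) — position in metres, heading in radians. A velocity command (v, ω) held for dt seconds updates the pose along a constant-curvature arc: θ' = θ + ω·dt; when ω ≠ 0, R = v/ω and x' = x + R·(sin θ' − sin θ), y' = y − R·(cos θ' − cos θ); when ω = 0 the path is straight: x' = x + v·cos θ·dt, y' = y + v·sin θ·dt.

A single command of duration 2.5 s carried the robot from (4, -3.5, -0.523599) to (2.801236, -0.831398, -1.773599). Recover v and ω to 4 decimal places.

v = -1.2500, ω = -0.5000

Δθ = -1.773599 − -0.523599 = -1.250000
ω = Δθ/dt = -1.250000/2.5 = -0.5000
R = −Δy/(cos θ' − cos θ) = 2.5000
v = R·ω = 2.5000·-0.5000 = -1.2500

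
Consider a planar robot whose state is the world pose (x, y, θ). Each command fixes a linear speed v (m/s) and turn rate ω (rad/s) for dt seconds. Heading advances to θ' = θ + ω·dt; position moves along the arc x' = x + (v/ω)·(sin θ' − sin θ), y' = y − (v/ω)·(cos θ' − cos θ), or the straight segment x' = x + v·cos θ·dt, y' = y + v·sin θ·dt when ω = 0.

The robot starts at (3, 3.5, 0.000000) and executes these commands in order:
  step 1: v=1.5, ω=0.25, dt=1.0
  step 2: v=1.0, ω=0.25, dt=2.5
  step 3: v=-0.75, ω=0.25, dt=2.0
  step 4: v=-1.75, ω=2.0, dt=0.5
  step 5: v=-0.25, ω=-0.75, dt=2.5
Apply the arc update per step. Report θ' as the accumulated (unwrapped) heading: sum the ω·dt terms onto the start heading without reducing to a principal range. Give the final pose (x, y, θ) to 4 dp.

step 1: θ'=0.2500 (R=6.0000) → pose (4.4844, 3.6865, 0.2500)
step 2: θ'=0.8750 (R=4.0000) → pose (6.5650, 4.9982, 0.8750)
step 3: θ'=1.3750 (R=-3.0000) → pose (5.9249, 3.6588, 1.3750)
step 4: θ'=2.3750 (R=-0.8750) → pose (6.1762, 2.8584, 2.3750)
step 5: θ'=0.5000 (R=0.3333) → pose (6.1048, 2.3257, 0.5000)

(6.1048, 2.3257, 0.5000)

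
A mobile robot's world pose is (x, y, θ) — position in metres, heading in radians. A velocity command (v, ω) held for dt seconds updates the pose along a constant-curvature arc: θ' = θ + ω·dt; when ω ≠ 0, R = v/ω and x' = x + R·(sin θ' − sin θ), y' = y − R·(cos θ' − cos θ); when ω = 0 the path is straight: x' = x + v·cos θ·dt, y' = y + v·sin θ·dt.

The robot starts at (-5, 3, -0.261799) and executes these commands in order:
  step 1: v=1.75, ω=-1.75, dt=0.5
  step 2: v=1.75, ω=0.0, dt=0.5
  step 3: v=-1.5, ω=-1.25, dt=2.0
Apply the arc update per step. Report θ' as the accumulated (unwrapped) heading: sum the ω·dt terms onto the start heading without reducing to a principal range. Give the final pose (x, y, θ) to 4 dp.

(-2.3246, 3.2211, -3.6368)

step 1: θ'=-1.1368 (R=-1.0000) → pose (-4.3515, 2.4546, -1.1368)
step 2: θ'=-1.1368 (straight) → pose (-3.9836, 1.6607, -1.1368)
step 3: θ'=-3.6368 (R=1.2000) → pose (-2.3246, 3.2211, -3.6368)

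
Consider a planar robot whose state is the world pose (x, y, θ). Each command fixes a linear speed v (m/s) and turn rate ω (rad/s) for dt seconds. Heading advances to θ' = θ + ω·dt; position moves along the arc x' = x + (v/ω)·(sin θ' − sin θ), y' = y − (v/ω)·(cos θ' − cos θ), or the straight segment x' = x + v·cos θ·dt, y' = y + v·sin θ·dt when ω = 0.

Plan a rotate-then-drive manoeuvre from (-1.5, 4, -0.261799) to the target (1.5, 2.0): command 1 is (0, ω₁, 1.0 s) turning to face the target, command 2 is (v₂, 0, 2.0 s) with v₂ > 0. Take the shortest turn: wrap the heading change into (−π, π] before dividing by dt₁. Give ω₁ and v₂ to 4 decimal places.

ω₁ = -0.3262, v₂ = 1.8028

heading to target = atan2(2−4, 1.5−-1.5) = -0.5880
Δθ = wrap(-0.5880 − -0.2618) = -0.3262; ω₁ = Δθ/dt₁ = -0.3262
distance = √((1.5−-1.5)² + (2−4)²) = 3.6056; v₂ = distance/dt₂ = 1.8028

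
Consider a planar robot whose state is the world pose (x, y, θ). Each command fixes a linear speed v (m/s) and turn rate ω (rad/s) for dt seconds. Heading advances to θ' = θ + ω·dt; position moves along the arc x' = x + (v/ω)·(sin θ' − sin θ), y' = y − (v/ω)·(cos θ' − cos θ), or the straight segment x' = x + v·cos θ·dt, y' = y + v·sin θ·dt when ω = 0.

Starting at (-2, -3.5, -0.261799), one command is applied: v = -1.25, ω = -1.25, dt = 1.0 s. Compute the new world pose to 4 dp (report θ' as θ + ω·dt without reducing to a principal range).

(-2.7394, -2.5930, -1.5118)

θ' = -0.2618 + -1.25·1.0 = -1.5118
R = v/ω = -1.25/-1.25 = 1.0000
x' = -2 + 1.0000·(sin -1.5118 − sin -0.2618) = -2.7394
y' = -3.5 − 1.0000·(cos -1.5118 − cos -0.2618) = -2.5930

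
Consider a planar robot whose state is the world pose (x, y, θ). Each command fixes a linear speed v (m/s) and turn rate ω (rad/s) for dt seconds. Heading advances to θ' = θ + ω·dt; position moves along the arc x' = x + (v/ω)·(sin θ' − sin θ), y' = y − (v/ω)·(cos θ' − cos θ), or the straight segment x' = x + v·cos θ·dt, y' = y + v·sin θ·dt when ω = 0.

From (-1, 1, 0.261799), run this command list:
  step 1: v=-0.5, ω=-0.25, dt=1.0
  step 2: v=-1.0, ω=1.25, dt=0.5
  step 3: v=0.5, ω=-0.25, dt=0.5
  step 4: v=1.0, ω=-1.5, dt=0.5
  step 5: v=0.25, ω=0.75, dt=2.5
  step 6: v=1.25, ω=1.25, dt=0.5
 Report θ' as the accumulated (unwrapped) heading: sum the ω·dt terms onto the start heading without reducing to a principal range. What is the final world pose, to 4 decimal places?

(-1.0827, 1.8948, 2.2618)

step 1: θ'=0.0118 (R=2.0000) → pose (-1.4940, 0.9320, 0.0118)
step 2: θ'=0.6368 (R=-0.8000) → pose (-1.9603, 0.7752, 0.6368)
step 3: θ'=0.5118 (R=-2.0000) → pose (-1.7505, 0.9110, 0.5118)
step 4: θ'=-0.2382 (R=-0.6667) → pose (-1.2667, 0.9776, -0.2382)
step 5: θ'=1.6368 (R=0.3333) → pose (-0.8555, 1.3235, 1.6368)
step 6: θ'=2.2618 (R=1.0000) → pose (-1.0827, 1.8948, 2.2618)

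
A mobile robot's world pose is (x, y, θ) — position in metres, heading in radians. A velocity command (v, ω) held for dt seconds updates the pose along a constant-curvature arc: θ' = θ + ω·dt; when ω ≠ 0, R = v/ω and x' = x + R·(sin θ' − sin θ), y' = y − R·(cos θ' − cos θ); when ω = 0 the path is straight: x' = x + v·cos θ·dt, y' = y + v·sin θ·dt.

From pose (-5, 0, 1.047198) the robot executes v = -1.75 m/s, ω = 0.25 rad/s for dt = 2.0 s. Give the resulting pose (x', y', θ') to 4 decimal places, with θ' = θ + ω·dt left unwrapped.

θ' = 1.0472 + 0.25·2.0 = 1.5472
R = v/ω = -1.75/0.25 = -7.0000
x' = -5 + -7.0000·(sin 1.5472 − sin 1.0472) = -5.9359
y' = 0 − -7.0000·(cos 1.5472 − cos 1.0472) = -3.3348

(-5.9359, -3.3348, 1.5472)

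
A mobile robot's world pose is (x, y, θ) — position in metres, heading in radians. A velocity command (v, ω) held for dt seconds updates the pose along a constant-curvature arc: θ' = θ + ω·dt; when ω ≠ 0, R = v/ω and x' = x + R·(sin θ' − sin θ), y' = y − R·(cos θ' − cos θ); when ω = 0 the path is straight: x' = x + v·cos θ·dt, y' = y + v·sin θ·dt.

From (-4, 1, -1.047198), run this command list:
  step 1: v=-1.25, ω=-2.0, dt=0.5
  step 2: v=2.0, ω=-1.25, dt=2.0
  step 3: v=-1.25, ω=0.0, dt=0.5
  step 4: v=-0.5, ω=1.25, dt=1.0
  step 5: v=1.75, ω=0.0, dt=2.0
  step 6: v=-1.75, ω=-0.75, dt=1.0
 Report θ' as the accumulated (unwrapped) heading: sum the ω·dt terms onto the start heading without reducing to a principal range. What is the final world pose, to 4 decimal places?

(-8.5623, 0.8013, -4.0472)

step 1: θ'=-2.0472 (R=0.6250) → pose (-4.0141, 1.5991, -2.0472)
step 2: θ'=-4.5472 (R=-1.6000) → pose (-7.0142, 2.0697, -4.5472)
step 3: θ'=-4.5472 (straight) → pose (-6.9114, 1.4533, -4.5472)
step 4: θ'=-3.2972 (R=-0.4000) → pose (-6.5789, 1.1239, -3.2972)
step 5: θ'=-3.2972 (straight) → pose (-10.0366, 1.6663, -3.2972)
step 6: θ'=-4.0472 (R=2.3333) → pose (-8.5623, 0.8013, -4.0472)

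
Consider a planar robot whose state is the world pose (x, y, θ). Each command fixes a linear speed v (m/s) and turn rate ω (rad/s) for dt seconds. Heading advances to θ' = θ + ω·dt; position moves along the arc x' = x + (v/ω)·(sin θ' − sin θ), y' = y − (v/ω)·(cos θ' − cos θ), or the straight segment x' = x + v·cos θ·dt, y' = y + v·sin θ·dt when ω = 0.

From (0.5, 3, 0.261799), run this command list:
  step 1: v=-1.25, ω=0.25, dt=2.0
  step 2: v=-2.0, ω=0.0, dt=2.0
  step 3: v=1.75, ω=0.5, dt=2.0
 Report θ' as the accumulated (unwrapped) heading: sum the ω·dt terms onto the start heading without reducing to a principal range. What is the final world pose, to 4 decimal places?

(-3.5308, 2.2245, 1.7618)

step 1: θ'=0.7618 (R=-5.0000) → pose (-1.6570, 1.7883, 0.7618)
step 2: θ'=0.7618 (straight) → pose (-4.5514, -0.9725, 0.7618)
step 3: θ'=1.7618 (R=3.5000) → pose (-3.5308, 2.2245, 1.7618)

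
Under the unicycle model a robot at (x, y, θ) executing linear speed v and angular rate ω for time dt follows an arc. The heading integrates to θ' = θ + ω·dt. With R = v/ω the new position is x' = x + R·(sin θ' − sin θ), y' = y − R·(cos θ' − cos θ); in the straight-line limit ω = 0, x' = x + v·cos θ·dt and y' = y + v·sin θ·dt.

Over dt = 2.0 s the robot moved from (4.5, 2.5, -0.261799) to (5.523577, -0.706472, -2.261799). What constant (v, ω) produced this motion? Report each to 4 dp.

Δθ = -2.261799 − -0.261799 = -2.000000
ω = Δθ/dt = -2.000000/2.0 = -1.0000
R = −Δy/(cos θ' − cos θ) = -2.0000
v = R·ω = -2.0000·-1.0000 = 2.0000

v = 2.0000, ω = -1.0000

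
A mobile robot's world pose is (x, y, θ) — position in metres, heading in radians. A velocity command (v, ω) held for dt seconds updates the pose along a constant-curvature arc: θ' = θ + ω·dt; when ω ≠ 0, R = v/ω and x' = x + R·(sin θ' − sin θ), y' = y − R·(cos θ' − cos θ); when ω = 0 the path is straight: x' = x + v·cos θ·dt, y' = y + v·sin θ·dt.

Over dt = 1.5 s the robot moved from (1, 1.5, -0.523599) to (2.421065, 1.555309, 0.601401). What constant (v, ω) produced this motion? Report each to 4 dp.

Δθ = 0.601401 − -0.523599 = 1.125000
ω = Δθ/dt = 1.125000/1.5 = 0.7500
R = Δx/(sin θ' − sin θ) = 1.3333
v = R·ω = 1.3333·0.7500 = 1.0000

v = 1.0000, ω = 0.7500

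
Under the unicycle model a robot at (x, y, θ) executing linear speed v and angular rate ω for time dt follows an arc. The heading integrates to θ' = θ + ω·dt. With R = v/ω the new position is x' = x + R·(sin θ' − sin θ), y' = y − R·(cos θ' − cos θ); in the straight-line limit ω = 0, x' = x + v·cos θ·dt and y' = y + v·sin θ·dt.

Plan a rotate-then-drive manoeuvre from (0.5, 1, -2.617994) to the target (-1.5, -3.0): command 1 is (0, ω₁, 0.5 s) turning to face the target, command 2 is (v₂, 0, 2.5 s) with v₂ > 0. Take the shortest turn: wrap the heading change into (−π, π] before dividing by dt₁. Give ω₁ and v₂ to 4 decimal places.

ω₁ = 1.1671, v₂ = 1.7889

heading to target = atan2(-3−1, -1.5−0.5) = -2.0344
Δθ = wrap(-2.0344 − -2.6180) = 0.5836; ω₁ = Δθ/dt₁ = 1.1671
distance = √((-1.5−0.5)² + (-3−1)²) = 4.4721; v₂ = distance/dt₂ = 1.7889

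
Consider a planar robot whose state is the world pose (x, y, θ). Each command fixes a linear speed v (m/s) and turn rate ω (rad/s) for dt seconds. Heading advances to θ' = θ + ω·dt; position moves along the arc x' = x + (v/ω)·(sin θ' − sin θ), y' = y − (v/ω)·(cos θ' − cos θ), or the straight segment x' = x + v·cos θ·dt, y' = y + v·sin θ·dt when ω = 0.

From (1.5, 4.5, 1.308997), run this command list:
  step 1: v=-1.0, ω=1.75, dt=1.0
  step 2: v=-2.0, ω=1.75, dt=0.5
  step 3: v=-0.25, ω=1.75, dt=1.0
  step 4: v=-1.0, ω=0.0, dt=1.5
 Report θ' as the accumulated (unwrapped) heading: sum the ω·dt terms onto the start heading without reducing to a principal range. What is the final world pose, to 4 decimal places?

step 1: θ'=3.0590 (R=-0.5714) → pose (2.0048, 3.7826, 3.0590)
step 2: θ'=3.9340 (R=-1.1429) → pose (2.9129, 4.1191, 3.9340)
step 3: θ'=5.6840 (R=-0.1429) → pose (2.8917, 4.3374, 5.6840)
step 4: θ'=5.6840 (straight) → pose (1.6530, 5.1834, 5.6840)

(1.6530, 5.1834, 5.6840)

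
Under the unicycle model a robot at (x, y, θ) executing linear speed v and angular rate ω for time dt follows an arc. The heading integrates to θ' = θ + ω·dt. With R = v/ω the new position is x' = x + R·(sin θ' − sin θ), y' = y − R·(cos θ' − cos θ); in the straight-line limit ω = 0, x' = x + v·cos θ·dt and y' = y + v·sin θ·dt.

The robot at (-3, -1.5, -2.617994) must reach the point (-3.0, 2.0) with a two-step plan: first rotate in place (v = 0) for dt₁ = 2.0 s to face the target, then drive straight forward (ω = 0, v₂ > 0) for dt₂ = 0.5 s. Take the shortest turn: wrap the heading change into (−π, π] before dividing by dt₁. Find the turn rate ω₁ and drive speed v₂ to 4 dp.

heading to target = atan2(2−-1.5, -3−-3) = 1.5708
Δθ = wrap(1.5708 − -2.6180) = -2.0944; ω₁ = Δθ/dt₁ = -1.0472
distance = √((-3−-3)² + (2−-1.5)²) = 3.5000; v₂ = distance/dt₂ = 7.0000

ω₁ = -1.0472, v₂ = 7.0000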